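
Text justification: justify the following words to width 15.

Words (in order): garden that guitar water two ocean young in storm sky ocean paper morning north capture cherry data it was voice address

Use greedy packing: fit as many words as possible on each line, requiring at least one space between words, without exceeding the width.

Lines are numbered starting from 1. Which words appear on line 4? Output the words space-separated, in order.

Answer: in storm sky

Derivation:
Line 1: ['garden', 'that'] (min_width=11, slack=4)
Line 2: ['guitar', 'water'] (min_width=12, slack=3)
Line 3: ['two', 'ocean', 'young'] (min_width=15, slack=0)
Line 4: ['in', 'storm', 'sky'] (min_width=12, slack=3)
Line 5: ['ocean', 'paper'] (min_width=11, slack=4)
Line 6: ['morning', 'north'] (min_width=13, slack=2)
Line 7: ['capture', 'cherry'] (min_width=14, slack=1)
Line 8: ['data', 'it', 'was'] (min_width=11, slack=4)
Line 9: ['voice', 'address'] (min_width=13, slack=2)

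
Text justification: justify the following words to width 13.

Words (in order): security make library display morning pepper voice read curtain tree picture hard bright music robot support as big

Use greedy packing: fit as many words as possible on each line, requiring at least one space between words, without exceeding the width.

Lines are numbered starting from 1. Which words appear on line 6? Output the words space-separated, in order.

Line 1: ['security', 'make'] (min_width=13, slack=0)
Line 2: ['library'] (min_width=7, slack=6)
Line 3: ['display'] (min_width=7, slack=6)
Line 4: ['morning'] (min_width=7, slack=6)
Line 5: ['pepper', 'voice'] (min_width=12, slack=1)
Line 6: ['read', 'curtain'] (min_width=12, slack=1)
Line 7: ['tree', 'picture'] (min_width=12, slack=1)
Line 8: ['hard', 'bright'] (min_width=11, slack=2)
Line 9: ['music', 'robot'] (min_width=11, slack=2)
Line 10: ['support', 'as'] (min_width=10, slack=3)
Line 11: ['big'] (min_width=3, slack=10)

Answer: read curtain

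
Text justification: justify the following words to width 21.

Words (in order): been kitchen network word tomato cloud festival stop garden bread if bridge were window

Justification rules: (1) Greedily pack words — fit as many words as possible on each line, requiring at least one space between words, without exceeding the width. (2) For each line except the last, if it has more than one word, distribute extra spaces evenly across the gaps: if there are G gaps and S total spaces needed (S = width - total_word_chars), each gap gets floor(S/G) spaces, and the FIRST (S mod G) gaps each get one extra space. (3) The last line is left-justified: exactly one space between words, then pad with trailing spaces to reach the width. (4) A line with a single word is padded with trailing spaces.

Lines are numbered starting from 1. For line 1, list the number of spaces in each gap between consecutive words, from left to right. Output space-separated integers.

Line 1: ['been', 'kitchen', 'network'] (min_width=20, slack=1)
Line 2: ['word', 'tomato', 'cloud'] (min_width=17, slack=4)
Line 3: ['festival', 'stop', 'garden'] (min_width=20, slack=1)
Line 4: ['bread', 'if', 'bridge', 'were'] (min_width=20, slack=1)
Line 5: ['window'] (min_width=6, slack=15)

Answer: 2 1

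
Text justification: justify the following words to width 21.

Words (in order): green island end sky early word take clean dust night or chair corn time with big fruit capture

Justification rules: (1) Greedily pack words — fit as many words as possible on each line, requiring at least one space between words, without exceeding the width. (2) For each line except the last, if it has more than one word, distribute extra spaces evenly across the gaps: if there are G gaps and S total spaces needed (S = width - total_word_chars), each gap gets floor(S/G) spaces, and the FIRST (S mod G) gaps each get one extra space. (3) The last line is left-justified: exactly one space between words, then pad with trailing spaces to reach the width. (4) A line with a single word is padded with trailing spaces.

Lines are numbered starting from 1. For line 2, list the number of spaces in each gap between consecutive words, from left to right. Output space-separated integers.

Line 1: ['green', 'island', 'end', 'sky'] (min_width=20, slack=1)
Line 2: ['early', 'word', 'take', 'clean'] (min_width=21, slack=0)
Line 3: ['dust', 'night', 'or', 'chair'] (min_width=19, slack=2)
Line 4: ['corn', 'time', 'with', 'big'] (min_width=18, slack=3)
Line 5: ['fruit', 'capture'] (min_width=13, slack=8)

Answer: 1 1 1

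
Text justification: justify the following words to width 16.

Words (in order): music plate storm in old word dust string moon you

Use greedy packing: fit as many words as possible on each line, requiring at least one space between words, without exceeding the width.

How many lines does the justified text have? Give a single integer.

Line 1: ['music', 'plate'] (min_width=11, slack=5)
Line 2: ['storm', 'in', 'old'] (min_width=12, slack=4)
Line 3: ['word', 'dust', 'string'] (min_width=16, slack=0)
Line 4: ['moon', 'you'] (min_width=8, slack=8)
Total lines: 4

Answer: 4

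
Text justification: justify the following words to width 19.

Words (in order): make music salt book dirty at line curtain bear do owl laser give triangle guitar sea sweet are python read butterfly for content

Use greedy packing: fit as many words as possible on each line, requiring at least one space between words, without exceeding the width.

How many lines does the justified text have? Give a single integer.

Line 1: ['make', 'music', 'salt'] (min_width=15, slack=4)
Line 2: ['book', 'dirty', 'at', 'line'] (min_width=18, slack=1)
Line 3: ['curtain', 'bear', 'do', 'owl'] (min_width=19, slack=0)
Line 4: ['laser', 'give', 'triangle'] (min_width=19, slack=0)
Line 5: ['guitar', 'sea', 'sweet'] (min_width=16, slack=3)
Line 6: ['are', 'python', 'read'] (min_width=15, slack=4)
Line 7: ['butterfly', 'for'] (min_width=13, slack=6)
Line 8: ['content'] (min_width=7, slack=12)
Total lines: 8

Answer: 8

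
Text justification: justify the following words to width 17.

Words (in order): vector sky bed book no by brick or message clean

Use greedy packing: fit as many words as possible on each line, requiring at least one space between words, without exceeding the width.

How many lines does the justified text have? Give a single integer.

Line 1: ['vector', 'sky', 'bed'] (min_width=14, slack=3)
Line 2: ['book', 'no', 'by', 'brick'] (min_width=16, slack=1)
Line 3: ['or', 'message', 'clean'] (min_width=16, slack=1)
Total lines: 3

Answer: 3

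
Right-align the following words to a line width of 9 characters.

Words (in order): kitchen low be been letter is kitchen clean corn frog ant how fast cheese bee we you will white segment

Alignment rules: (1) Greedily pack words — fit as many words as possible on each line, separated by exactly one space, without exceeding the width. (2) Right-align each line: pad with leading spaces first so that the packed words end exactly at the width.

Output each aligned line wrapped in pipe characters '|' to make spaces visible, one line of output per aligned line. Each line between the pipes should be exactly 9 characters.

Answer: |  kitchen|
|   low be|
|     been|
|letter is|
|  kitchen|
|    clean|
|corn frog|
|  ant how|
|     fast|
|   cheese|
|   bee we|
| you will|
|    white|
|  segment|

Derivation:
Line 1: ['kitchen'] (min_width=7, slack=2)
Line 2: ['low', 'be'] (min_width=6, slack=3)
Line 3: ['been'] (min_width=4, slack=5)
Line 4: ['letter', 'is'] (min_width=9, slack=0)
Line 5: ['kitchen'] (min_width=7, slack=2)
Line 6: ['clean'] (min_width=5, slack=4)
Line 7: ['corn', 'frog'] (min_width=9, slack=0)
Line 8: ['ant', 'how'] (min_width=7, slack=2)
Line 9: ['fast'] (min_width=4, slack=5)
Line 10: ['cheese'] (min_width=6, slack=3)
Line 11: ['bee', 'we'] (min_width=6, slack=3)
Line 12: ['you', 'will'] (min_width=8, slack=1)
Line 13: ['white'] (min_width=5, slack=4)
Line 14: ['segment'] (min_width=7, slack=2)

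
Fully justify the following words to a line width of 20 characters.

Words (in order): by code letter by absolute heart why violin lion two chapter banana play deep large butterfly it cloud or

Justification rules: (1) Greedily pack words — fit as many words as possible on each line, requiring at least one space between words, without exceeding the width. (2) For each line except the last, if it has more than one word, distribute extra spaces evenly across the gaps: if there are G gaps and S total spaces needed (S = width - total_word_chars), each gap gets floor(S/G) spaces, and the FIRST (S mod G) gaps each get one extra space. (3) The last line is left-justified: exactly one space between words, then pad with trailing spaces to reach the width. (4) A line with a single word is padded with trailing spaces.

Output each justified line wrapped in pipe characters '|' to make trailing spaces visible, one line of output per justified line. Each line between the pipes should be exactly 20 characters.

Answer: |by  code  letter  by|
|absolute  heart  why|
|violin    lion   two|
|chapter  banana play|
|deep large butterfly|
|it cloud or         |

Derivation:
Line 1: ['by', 'code', 'letter', 'by'] (min_width=17, slack=3)
Line 2: ['absolute', 'heart', 'why'] (min_width=18, slack=2)
Line 3: ['violin', 'lion', 'two'] (min_width=15, slack=5)
Line 4: ['chapter', 'banana', 'play'] (min_width=19, slack=1)
Line 5: ['deep', 'large', 'butterfly'] (min_width=20, slack=0)
Line 6: ['it', 'cloud', 'or'] (min_width=11, slack=9)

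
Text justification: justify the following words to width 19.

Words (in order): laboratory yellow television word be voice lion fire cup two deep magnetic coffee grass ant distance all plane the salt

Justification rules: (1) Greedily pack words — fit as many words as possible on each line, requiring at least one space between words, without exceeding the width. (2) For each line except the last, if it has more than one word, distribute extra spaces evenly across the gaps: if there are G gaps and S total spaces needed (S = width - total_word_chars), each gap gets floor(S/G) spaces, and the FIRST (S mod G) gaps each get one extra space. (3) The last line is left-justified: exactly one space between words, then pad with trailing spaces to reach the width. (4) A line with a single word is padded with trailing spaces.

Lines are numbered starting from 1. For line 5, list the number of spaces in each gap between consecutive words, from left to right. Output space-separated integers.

Line 1: ['laboratory', 'yellow'] (min_width=17, slack=2)
Line 2: ['television', 'word', 'be'] (min_width=18, slack=1)
Line 3: ['voice', 'lion', 'fire', 'cup'] (min_width=19, slack=0)
Line 4: ['two', 'deep', 'magnetic'] (min_width=17, slack=2)
Line 5: ['coffee', 'grass', 'ant'] (min_width=16, slack=3)
Line 6: ['distance', 'all', 'plane'] (min_width=18, slack=1)
Line 7: ['the', 'salt'] (min_width=8, slack=11)

Answer: 3 2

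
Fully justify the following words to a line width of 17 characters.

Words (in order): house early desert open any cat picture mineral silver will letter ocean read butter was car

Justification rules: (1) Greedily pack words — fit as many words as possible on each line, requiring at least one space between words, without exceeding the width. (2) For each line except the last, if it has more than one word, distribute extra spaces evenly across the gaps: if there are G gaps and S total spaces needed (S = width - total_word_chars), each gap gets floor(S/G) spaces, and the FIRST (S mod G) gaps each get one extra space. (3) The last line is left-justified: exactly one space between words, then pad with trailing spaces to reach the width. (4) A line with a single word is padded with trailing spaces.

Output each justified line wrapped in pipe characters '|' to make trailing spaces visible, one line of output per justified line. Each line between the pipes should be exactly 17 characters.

Line 1: ['house', 'early'] (min_width=11, slack=6)
Line 2: ['desert', 'open', 'any'] (min_width=15, slack=2)
Line 3: ['cat', 'picture'] (min_width=11, slack=6)
Line 4: ['mineral', 'silver'] (min_width=14, slack=3)
Line 5: ['will', 'letter', 'ocean'] (min_width=17, slack=0)
Line 6: ['read', 'butter', 'was'] (min_width=15, slack=2)
Line 7: ['car'] (min_width=3, slack=14)

Answer: |house       early|
|desert  open  any|
|cat       picture|
|mineral    silver|
|will letter ocean|
|read  butter  was|
|car              |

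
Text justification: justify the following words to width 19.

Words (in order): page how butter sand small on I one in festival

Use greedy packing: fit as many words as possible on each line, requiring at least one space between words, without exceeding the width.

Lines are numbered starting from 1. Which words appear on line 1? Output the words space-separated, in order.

Answer: page how butter

Derivation:
Line 1: ['page', 'how', 'butter'] (min_width=15, slack=4)
Line 2: ['sand', 'small', 'on', 'I', 'one'] (min_width=19, slack=0)
Line 3: ['in', 'festival'] (min_width=11, slack=8)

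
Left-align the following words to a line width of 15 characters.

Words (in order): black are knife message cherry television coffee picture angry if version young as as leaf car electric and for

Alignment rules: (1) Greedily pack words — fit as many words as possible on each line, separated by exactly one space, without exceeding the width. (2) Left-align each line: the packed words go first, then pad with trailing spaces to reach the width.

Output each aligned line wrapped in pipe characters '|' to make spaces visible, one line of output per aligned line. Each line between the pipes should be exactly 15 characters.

Answer: |black are knife|
|message cherry |
|television     |
|coffee picture |
|angry if       |
|version young  |
|as as leaf car |
|electric and   |
|for            |

Derivation:
Line 1: ['black', 'are', 'knife'] (min_width=15, slack=0)
Line 2: ['message', 'cherry'] (min_width=14, slack=1)
Line 3: ['television'] (min_width=10, slack=5)
Line 4: ['coffee', 'picture'] (min_width=14, slack=1)
Line 5: ['angry', 'if'] (min_width=8, slack=7)
Line 6: ['version', 'young'] (min_width=13, slack=2)
Line 7: ['as', 'as', 'leaf', 'car'] (min_width=14, slack=1)
Line 8: ['electric', 'and'] (min_width=12, slack=3)
Line 9: ['for'] (min_width=3, slack=12)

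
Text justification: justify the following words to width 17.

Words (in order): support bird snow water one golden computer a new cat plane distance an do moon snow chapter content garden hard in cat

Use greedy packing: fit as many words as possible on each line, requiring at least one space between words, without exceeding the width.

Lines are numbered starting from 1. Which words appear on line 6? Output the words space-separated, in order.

Answer: moon snow chapter

Derivation:
Line 1: ['support', 'bird', 'snow'] (min_width=17, slack=0)
Line 2: ['water', 'one', 'golden'] (min_width=16, slack=1)
Line 3: ['computer', 'a', 'new'] (min_width=14, slack=3)
Line 4: ['cat', 'plane'] (min_width=9, slack=8)
Line 5: ['distance', 'an', 'do'] (min_width=14, slack=3)
Line 6: ['moon', 'snow', 'chapter'] (min_width=17, slack=0)
Line 7: ['content', 'garden'] (min_width=14, slack=3)
Line 8: ['hard', 'in', 'cat'] (min_width=11, slack=6)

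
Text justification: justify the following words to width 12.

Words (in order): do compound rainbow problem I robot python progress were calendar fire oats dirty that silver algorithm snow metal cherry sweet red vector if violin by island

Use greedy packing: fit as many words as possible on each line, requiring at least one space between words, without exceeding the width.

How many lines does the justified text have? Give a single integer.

Answer: 16

Derivation:
Line 1: ['do', 'compound'] (min_width=11, slack=1)
Line 2: ['rainbow'] (min_width=7, slack=5)
Line 3: ['problem', 'I'] (min_width=9, slack=3)
Line 4: ['robot', 'python'] (min_width=12, slack=0)
Line 5: ['progress'] (min_width=8, slack=4)
Line 6: ['were'] (min_width=4, slack=8)
Line 7: ['calendar'] (min_width=8, slack=4)
Line 8: ['fire', 'oats'] (min_width=9, slack=3)
Line 9: ['dirty', 'that'] (min_width=10, slack=2)
Line 10: ['silver'] (min_width=6, slack=6)
Line 11: ['algorithm'] (min_width=9, slack=3)
Line 12: ['snow', 'metal'] (min_width=10, slack=2)
Line 13: ['cherry', 'sweet'] (min_width=12, slack=0)
Line 14: ['red', 'vector'] (min_width=10, slack=2)
Line 15: ['if', 'violin', 'by'] (min_width=12, slack=0)
Line 16: ['island'] (min_width=6, slack=6)
Total lines: 16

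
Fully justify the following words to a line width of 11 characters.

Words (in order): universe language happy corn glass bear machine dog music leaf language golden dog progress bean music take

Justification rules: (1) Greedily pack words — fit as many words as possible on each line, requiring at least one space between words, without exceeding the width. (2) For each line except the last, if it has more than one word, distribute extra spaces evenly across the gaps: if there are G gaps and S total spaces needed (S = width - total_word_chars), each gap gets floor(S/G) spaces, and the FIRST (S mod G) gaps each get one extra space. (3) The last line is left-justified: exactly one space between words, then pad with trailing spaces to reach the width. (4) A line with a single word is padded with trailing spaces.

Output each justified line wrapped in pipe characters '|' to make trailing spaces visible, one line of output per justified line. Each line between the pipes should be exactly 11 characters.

Line 1: ['universe'] (min_width=8, slack=3)
Line 2: ['language'] (min_width=8, slack=3)
Line 3: ['happy', 'corn'] (min_width=10, slack=1)
Line 4: ['glass', 'bear'] (min_width=10, slack=1)
Line 5: ['machine', 'dog'] (min_width=11, slack=0)
Line 6: ['music', 'leaf'] (min_width=10, slack=1)
Line 7: ['language'] (min_width=8, slack=3)
Line 8: ['golden', 'dog'] (min_width=10, slack=1)
Line 9: ['progress'] (min_width=8, slack=3)
Line 10: ['bean', 'music'] (min_width=10, slack=1)
Line 11: ['take'] (min_width=4, slack=7)

Answer: |universe   |
|language   |
|happy  corn|
|glass  bear|
|machine dog|
|music  leaf|
|language   |
|golden  dog|
|progress   |
|bean  music|
|take       |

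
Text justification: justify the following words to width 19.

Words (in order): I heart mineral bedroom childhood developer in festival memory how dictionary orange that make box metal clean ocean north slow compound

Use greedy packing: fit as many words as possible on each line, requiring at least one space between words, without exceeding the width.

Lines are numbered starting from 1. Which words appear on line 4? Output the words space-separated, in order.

Answer: festival memory how

Derivation:
Line 1: ['I', 'heart', 'mineral'] (min_width=15, slack=4)
Line 2: ['bedroom', 'childhood'] (min_width=17, slack=2)
Line 3: ['developer', 'in'] (min_width=12, slack=7)
Line 4: ['festival', 'memory', 'how'] (min_width=19, slack=0)
Line 5: ['dictionary', 'orange'] (min_width=17, slack=2)
Line 6: ['that', 'make', 'box', 'metal'] (min_width=19, slack=0)
Line 7: ['clean', 'ocean', 'north'] (min_width=17, slack=2)
Line 8: ['slow', 'compound'] (min_width=13, slack=6)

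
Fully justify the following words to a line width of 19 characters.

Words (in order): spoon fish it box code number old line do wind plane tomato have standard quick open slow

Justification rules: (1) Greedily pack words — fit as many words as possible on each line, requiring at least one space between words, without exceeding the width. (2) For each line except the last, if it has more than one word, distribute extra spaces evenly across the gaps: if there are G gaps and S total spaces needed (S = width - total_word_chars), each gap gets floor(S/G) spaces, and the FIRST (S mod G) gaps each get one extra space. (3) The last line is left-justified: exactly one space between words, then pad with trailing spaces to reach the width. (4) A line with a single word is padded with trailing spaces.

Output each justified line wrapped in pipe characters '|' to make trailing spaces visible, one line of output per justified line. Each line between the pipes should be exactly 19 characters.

Line 1: ['spoon', 'fish', 'it', 'box'] (min_width=17, slack=2)
Line 2: ['code', 'number', 'old'] (min_width=15, slack=4)
Line 3: ['line', 'do', 'wind', 'plane'] (min_width=18, slack=1)
Line 4: ['tomato', 'have'] (min_width=11, slack=8)
Line 5: ['standard', 'quick', 'open'] (min_width=19, slack=0)
Line 6: ['slow'] (min_width=4, slack=15)

Answer: |spoon  fish  it box|
|code   number   old|
|line  do wind plane|
|tomato         have|
|standard quick open|
|slow               |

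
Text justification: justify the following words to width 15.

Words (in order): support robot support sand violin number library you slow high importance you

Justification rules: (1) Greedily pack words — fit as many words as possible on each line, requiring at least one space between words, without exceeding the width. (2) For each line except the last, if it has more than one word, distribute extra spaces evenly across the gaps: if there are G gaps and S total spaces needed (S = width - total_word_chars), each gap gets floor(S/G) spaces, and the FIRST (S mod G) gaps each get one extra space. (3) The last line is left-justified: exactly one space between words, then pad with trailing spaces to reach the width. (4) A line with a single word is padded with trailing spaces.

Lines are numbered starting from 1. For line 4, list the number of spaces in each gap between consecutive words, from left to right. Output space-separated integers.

Line 1: ['support', 'robot'] (min_width=13, slack=2)
Line 2: ['support', 'sand'] (min_width=12, slack=3)
Line 3: ['violin', 'number'] (min_width=13, slack=2)
Line 4: ['library', 'you'] (min_width=11, slack=4)
Line 5: ['slow', 'high'] (min_width=9, slack=6)
Line 6: ['importance', 'you'] (min_width=14, slack=1)

Answer: 5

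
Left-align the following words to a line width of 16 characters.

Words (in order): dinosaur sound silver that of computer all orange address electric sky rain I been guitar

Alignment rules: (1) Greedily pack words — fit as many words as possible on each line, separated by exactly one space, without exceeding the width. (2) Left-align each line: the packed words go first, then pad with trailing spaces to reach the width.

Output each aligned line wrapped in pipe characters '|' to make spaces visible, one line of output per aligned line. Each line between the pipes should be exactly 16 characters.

Line 1: ['dinosaur', 'sound'] (min_width=14, slack=2)
Line 2: ['silver', 'that', 'of'] (min_width=14, slack=2)
Line 3: ['computer', 'all'] (min_width=12, slack=4)
Line 4: ['orange', 'address'] (min_width=14, slack=2)
Line 5: ['electric', 'sky'] (min_width=12, slack=4)
Line 6: ['rain', 'I', 'been'] (min_width=11, slack=5)
Line 7: ['guitar'] (min_width=6, slack=10)

Answer: |dinosaur sound  |
|silver that of  |
|computer all    |
|orange address  |
|electric sky    |
|rain I been     |
|guitar          |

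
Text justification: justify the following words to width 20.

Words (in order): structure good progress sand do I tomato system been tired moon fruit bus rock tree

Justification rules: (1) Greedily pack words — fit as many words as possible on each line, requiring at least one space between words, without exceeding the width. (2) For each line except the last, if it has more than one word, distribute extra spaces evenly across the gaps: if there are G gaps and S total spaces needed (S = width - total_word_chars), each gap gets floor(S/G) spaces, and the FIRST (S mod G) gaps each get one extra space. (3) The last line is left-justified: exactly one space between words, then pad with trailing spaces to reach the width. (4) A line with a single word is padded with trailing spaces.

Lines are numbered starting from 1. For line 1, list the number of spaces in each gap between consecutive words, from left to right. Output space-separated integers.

Answer: 7

Derivation:
Line 1: ['structure', 'good'] (min_width=14, slack=6)
Line 2: ['progress', 'sand', 'do', 'I'] (min_width=18, slack=2)
Line 3: ['tomato', 'system', 'been'] (min_width=18, slack=2)
Line 4: ['tired', 'moon', 'fruit', 'bus'] (min_width=20, slack=0)
Line 5: ['rock', 'tree'] (min_width=9, slack=11)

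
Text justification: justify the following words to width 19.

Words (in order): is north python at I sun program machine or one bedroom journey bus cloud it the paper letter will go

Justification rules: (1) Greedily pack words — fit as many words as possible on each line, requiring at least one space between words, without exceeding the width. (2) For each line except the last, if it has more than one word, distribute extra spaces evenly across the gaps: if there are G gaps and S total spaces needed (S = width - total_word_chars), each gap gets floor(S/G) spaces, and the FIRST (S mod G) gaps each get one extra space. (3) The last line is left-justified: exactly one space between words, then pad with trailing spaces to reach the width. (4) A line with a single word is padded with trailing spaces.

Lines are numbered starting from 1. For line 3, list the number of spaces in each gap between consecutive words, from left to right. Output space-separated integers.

Answer: 4 3

Derivation:
Line 1: ['is', 'north', 'python', 'at'] (min_width=18, slack=1)
Line 2: ['I', 'sun', 'program'] (min_width=13, slack=6)
Line 3: ['machine', 'or', 'one'] (min_width=14, slack=5)
Line 4: ['bedroom', 'journey', 'bus'] (min_width=19, slack=0)
Line 5: ['cloud', 'it', 'the', 'paper'] (min_width=18, slack=1)
Line 6: ['letter', 'will', 'go'] (min_width=14, slack=5)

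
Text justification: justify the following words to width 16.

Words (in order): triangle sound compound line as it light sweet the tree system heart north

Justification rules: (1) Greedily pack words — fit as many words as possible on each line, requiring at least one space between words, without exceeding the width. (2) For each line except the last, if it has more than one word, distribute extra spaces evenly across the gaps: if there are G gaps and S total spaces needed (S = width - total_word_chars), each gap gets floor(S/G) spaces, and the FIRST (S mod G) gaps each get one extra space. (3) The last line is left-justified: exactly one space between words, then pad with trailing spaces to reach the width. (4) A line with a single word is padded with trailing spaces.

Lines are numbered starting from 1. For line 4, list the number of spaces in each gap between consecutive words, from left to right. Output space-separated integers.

Answer: 2 1

Derivation:
Line 1: ['triangle', 'sound'] (min_width=14, slack=2)
Line 2: ['compound', 'line', 'as'] (min_width=16, slack=0)
Line 3: ['it', 'light', 'sweet'] (min_width=14, slack=2)
Line 4: ['the', 'tree', 'system'] (min_width=15, slack=1)
Line 5: ['heart', 'north'] (min_width=11, slack=5)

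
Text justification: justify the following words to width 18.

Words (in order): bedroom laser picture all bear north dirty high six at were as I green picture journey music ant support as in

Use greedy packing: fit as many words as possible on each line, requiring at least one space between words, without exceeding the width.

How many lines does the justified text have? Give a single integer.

Answer: 7

Derivation:
Line 1: ['bedroom', 'laser'] (min_width=13, slack=5)
Line 2: ['picture', 'all', 'bear'] (min_width=16, slack=2)
Line 3: ['north', 'dirty', 'high'] (min_width=16, slack=2)
Line 4: ['six', 'at', 'were', 'as', 'I'] (min_width=16, slack=2)
Line 5: ['green', 'picture'] (min_width=13, slack=5)
Line 6: ['journey', 'music', 'ant'] (min_width=17, slack=1)
Line 7: ['support', 'as', 'in'] (min_width=13, slack=5)
Total lines: 7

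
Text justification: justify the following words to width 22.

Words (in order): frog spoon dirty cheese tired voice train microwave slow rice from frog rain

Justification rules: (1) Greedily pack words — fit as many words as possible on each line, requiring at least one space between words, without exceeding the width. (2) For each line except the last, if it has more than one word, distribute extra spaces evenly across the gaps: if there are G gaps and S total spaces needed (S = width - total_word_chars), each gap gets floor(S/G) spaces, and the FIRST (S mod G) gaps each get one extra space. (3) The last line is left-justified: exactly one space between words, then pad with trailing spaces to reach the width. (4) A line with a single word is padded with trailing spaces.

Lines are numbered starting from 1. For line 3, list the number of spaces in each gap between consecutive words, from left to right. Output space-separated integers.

Line 1: ['frog', 'spoon', 'dirty'] (min_width=16, slack=6)
Line 2: ['cheese', 'tired', 'voice'] (min_width=18, slack=4)
Line 3: ['train', 'microwave', 'slow'] (min_width=20, slack=2)
Line 4: ['rice', 'from', 'frog', 'rain'] (min_width=19, slack=3)

Answer: 2 2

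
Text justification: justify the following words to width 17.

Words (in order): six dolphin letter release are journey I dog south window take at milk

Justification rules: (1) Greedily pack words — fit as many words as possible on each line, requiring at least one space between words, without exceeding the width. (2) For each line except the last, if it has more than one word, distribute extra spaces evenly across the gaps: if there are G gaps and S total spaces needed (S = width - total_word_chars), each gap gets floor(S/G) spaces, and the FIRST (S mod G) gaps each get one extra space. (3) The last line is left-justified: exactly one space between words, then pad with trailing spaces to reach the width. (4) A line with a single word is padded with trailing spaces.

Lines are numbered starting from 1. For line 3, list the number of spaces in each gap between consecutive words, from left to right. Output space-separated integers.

Answer: 1 1 1

Derivation:
Line 1: ['six', 'dolphin'] (min_width=11, slack=6)
Line 2: ['letter', 'release'] (min_width=14, slack=3)
Line 3: ['are', 'journey', 'I', 'dog'] (min_width=17, slack=0)
Line 4: ['south', 'window', 'take'] (min_width=17, slack=0)
Line 5: ['at', 'milk'] (min_width=7, slack=10)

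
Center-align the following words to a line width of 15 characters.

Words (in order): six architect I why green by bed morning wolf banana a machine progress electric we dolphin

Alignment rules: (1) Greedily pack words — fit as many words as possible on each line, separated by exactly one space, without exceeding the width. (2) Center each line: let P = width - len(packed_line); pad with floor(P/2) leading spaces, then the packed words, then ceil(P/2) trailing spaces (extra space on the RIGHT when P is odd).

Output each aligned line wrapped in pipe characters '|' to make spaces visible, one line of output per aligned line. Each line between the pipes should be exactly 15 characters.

Answer: |six architect I|
| why green by  |
|  bed morning  |
| wolf banana a |
|    machine    |
|   progress    |
|  electric we  |
|    dolphin    |

Derivation:
Line 1: ['six', 'architect', 'I'] (min_width=15, slack=0)
Line 2: ['why', 'green', 'by'] (min_width=12, slack=3)
Line 3: ['bed', 'morning'] (min_width=11, slack=4)
Line 4: ['wolf', 'banana', 'a'] (min_width=13, slack=2)
Line 5: ['machine'] (min_width=7, slack=8)
Line 6: ['progress'] (min_width=8, slack=7)
Line 7: ['electric', 'we'] (min_width=11, slack=4)
Line 8: ['dolphin'] (min_width=7, slack=8)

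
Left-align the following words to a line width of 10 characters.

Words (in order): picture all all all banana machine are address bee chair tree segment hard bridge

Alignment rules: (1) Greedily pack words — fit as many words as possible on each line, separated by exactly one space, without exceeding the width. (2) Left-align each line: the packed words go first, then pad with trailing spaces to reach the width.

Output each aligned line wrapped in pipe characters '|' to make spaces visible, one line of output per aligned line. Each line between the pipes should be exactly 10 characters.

Line 1: ['picture'] (min_width=7, slack=3)
Line 2: ['all', 'all'] (min_width=7, slack=3)
Line 3: ['all', 'banana'] (min_width=10, slack=0)
Line 4: ['machine'] (min_width=7, slack=3)
Line 5: ['are'] (min_width=3, slack=7)
Line 6: ['address'] (min_width=7, slack=3)
Line 7: ['bee', 'chair'] (min_width=9, slack=1)
Line 8: ['tree'] (min_width=4, slack=6)
Line 9: ['segment'] (min_width=7, slack=3)
Line 10: ['hard'] (min_width=4, slack=6)
Line 11: ['bridge'] (min_width=6, slack=4)

Answer: |picture   |
|all all   |
|all banana|
|machine   |
|are       |
|address   |
|bee chair |
|tree      |
|segment   |
|hard      |
|bridge    |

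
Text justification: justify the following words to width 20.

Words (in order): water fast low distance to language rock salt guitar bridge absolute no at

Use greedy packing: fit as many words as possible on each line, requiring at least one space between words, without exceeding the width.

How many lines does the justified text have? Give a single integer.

Line 1: ['water', 'fast', 'low'] (min_width=14, slack=6)
Line 2: ['distance', 'to', 'language'] (min_width=20, slack=0)
Line 3: ['rock', 'salt', 'guitar'] (min_width=16, slack=4)
Line 4: ['bridge', 'absolute', 'no'] (min_width=18, slack=2)
Line 5: ['at'] (min_width=2, slack=18)
Total lines: 5

Answer: 5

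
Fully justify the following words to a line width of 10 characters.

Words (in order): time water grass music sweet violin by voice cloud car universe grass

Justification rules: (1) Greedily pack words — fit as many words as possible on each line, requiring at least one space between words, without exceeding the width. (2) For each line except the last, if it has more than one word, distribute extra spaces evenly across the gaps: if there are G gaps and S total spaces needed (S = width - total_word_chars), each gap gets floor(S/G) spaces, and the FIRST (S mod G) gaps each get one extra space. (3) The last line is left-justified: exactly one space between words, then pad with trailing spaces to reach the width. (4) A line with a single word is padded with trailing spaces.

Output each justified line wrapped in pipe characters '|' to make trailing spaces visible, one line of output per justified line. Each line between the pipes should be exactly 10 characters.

Line 1: ['time', 'water'] (min_width=10, slack=0)
Line 2: ['grass'] (min_width=5, slack=5)
Line 3: ['music'] (min_width=5, slack=5)
Line 4: ['sweet'] (min_width=5, slack=5)
Line 5: ['violin', 'by'] (min_width=9, slack=1)
Line 6: ['voice'] (min_width=5, slack=5)
Line 7: ['cloud', 'car'] (min_width=9, slack=1)
Line 8: ['universe'] (min_width=8, slack=2)
Line 9: ['grass'] (min_width=5, slack=5)

Answer: |time water|
|grass     |
|music     |
|sweet     |
|violin  by|
|voice     |
|cloud  car|
|universe  |
|grass     |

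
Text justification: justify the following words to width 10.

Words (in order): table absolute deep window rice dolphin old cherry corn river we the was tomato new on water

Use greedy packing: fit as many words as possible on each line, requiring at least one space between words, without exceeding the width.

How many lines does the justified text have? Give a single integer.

Line 1: ['table'] (min_width=5, slack=5)
Line 2: ['absolute'] (min_width=8, slack=2)
Line 3: ['deep'] (min_width=4, slack=6)
Line 4: ['window'] (min_width=6, slack=4)
Line 5: ['rice'] (min_width=4, slack=6)
Line 6: ['dolphin'] (min_width=7, slack=3)
Line 7: ['old', 'cherry'] (min_width=10, slack=0)
Line 8: ['corn', 'river'] (min_width=10, slack=0)
Line 9: ['we', 'the', 'was'] (min_width=10, slack=0)
Line 10: ['tomato', 'new'] (min_width=10, slack=0)
Line 11: ['on', 'water'] (min_width=8, slack=2)
Total lines: 11

Answer: 11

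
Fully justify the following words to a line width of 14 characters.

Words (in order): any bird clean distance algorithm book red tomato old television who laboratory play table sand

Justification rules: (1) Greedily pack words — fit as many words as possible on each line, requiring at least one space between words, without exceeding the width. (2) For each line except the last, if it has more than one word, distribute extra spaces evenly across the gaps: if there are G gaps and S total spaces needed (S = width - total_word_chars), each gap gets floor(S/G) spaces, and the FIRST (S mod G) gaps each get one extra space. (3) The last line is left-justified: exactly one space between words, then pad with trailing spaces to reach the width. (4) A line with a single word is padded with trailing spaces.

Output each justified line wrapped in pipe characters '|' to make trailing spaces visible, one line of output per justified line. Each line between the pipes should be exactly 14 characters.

Answer: |any bird clean|
|distance      |
|algorithm book|
|red tomato old|
|television who|
|laboratory    |
|play     table|
|sand          |

Derivation:
Line 1: ['any', 'bird', 'clean'] (min_width=14, slack=0)
Line 2: ['distance'] (min_width=8, slack=6)
Line 3: ['algorithm', 'book'] (min_width=14, slack=0)
Line 4: ['red', 'tomato', 'old'] (min_width=14, slack=0)
Line 5: ['television', 'who'] (min_width=14, slack=0)
Line 6: ['laboratory'] (min_width=10, slack=4)
Line 7: ['play', 'table'] (min_width=10, slack=4)
Line 8: ['sand'] (min_width=4, slack=10)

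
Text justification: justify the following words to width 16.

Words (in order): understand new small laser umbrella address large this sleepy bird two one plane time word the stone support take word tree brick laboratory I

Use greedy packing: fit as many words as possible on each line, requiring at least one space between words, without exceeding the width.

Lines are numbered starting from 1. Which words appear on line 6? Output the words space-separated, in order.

Line 1: ['understand', 'new'] (min_width=14, slack=2)
Line 2: ['small', 'laser'] (min_width=11, slack=5)
Line 3: ['umbrella', 'address'] (min_width=16, slack=0)
Line 4: ['large', 'this'] (min_width=10, slack=6)
Line 5: ['sleepy', 'bird', 'two'] (min_width=15, slack=1)
Line 6: ['one', 'plane', 'time'] (min_width=14, slack=2)
Line 7: ['word', 'the', 'stone'] (min_width=14, slack=2)
Line 8: ['support', 'take'] (min_width=12, slack=4)
Line 9: ['word', 'tree', 'brick'] (min_width=15, slack=1)
Line 10: ['laboratory', 'I'] (min_width=12, slack=4)

Answer: one plane time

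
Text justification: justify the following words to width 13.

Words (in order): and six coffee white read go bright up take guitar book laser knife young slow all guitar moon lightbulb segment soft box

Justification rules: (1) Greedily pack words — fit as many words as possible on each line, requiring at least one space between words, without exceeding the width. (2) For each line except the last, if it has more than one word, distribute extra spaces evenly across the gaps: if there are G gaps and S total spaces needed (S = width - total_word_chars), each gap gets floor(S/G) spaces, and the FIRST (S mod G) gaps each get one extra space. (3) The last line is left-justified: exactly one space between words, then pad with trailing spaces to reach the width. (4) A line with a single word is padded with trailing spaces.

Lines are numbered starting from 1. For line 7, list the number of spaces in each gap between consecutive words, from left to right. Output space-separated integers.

Answer: 3

Derivation:
Line 1: ['and', 'six'] (min_width=7, slack=6)
Line 2: ['coffee', 'white'] (min_width=12, slack=1)
Line 3: ['read', 'go'] (min_width=7, slack=6)
Line 4: ['bright', 'up'] (min_width=9, slack=4)
Line 5: ['take', 'guitar'] (min_width=11, slack=2)
Line 6: ['book', 'laser'] (min_width=10, slack=3)
Line 7: ['knife', 'young'] (min_width=11, slack=2)
Line 8: ['slow', 'all'] (min_width=8, slack=5)
Line 9: ['guitar', 'moon'] (min_width=11, slack=2)
Line 10: ['lightbulb'] (min_width=9, slack=4)
Line 11: ['segment', 'soft'] (min_width=12, slack=1)
Line 12: ['box'] (min_width=3, slack=10)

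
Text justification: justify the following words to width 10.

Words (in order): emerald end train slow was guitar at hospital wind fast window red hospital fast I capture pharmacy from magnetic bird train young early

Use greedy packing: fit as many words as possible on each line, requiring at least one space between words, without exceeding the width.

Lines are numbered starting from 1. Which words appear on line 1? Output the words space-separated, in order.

Answer: emerald

Derivation:
Line 1: ['emerald'] (min_width=7, slack=3)
Line 2: ['end', 'train'] (min_width=9, slack=1)
Line 3: ['slow', 'was'] (min_width=8, slack=2)
Line 4: ['guitar', 'at'] (min_width=9, slack=1)
Line 5: ['hospital'] (min_width=8, slack=2)
Line 6: ['wind', 'fast'] (min_width=9, slack=1)
Line 7: ['window', 'red'] (min_width=10, slack=0)
Line 8: ['hospital'] (min_width=8, slack=2)
Line 9: ['fast', 'I'] (min_width=6, slack=4)
Line 10: ['capture'] (min_width=7, slack=3)
Line 11: ['pharmacy'] (min_width=8, slack=2)
Line 12: ['from'] (min_width=4, slack=6)
Line 13: ['magnetic'] (min_width=8, slack=2)
Line 14: ['bird', 'train'] (min_width=10, slack=0)
Line 15: ['young'] (min_width=5, slack=5)
Line 16: ['early'] (min_width=5, slack=5)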